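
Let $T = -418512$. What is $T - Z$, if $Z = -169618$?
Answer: $-248894$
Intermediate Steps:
$T - Z = -418512 - -169618 = -418512 + 169618 = -248894$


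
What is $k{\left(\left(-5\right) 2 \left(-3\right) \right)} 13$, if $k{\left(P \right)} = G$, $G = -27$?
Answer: $-351$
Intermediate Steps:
$k{\left(P \right)} = -27$
$k{\left(\left(-5\right) 2 \left(-3\right) \right)} 13 = \left(-27\right) 13 = -351$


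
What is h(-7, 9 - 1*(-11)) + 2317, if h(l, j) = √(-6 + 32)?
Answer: 2317 + √26 ≈ 2322.1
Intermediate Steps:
h(l, j) = √26
h(-7, 9 - 1*(-11)) + 2317 = √26 + 2317 = 2317 + √26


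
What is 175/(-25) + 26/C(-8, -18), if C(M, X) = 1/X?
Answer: -475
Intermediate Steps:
175/(-25) + 26/C(-8, -18) = 175/(-25) + 26/(1/(-18)) = 175*(-1/25) + 26/(-1/18) = -7 + 26*(-18) = -7 - 468 = -475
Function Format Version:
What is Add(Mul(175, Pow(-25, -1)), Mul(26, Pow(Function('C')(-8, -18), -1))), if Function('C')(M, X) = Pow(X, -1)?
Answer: -475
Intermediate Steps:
Add(Mul(175, Pow(-25, -1)), Mul(26, Pow(Function('C')(-8, -18), -1))) = Add(Mul(175, Pow(-25, -1)), Mul(26, Pow(Pow(-18, -1), -1))) = Add(Mul(175, Rational(-1, 25)), Mul(26, Pow(Rational(-1, 18), -1))) = Add(-7, Mul(26, -18)) = Add(-7, -468) = -475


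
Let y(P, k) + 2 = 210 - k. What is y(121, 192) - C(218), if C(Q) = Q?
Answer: -202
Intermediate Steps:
y(P, k) = 208 - k (y(P, k) = -2 + (210 - k) = 208 - k)
y(121, 192) - C(218) = (208 - 1*192) - 1*218 = (208 - 192) - 218 = 16 - 218 = -202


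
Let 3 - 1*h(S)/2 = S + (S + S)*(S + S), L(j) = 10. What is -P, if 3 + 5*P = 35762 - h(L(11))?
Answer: -36573/5 ≈ -7314.6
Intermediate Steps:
h(S) = 6 - 8*S**2 - 2*S (h(S) = 6 - 2*(S + (S + S)*(S + S)) = 6 - 2*(S + (2*S)*(2*S)) = 6 - 2*(S + 4*S**2) = 6 + (-8*S**2 - 2*S) = 6 - 8*S**2 - 2*S)
P = 36573/5 (P = -3/5 + (35762 - (6 - 8*10**2 - 2*10))/5 = -3/5 + (35762 - (6 - 8*100 - 20))/5 = -3/5 + (35762 - (6 - 800 - 20))/5 = -3/5 + (35762 - 1*(-814))/5 = -3/5 + (35762 + 814)/5 = -3/5 + (1/5)*36576 = -3/5 + 36576/5 = 36573/5 ≈ 7314.6)
-P = -1*36573/5 = -36573/5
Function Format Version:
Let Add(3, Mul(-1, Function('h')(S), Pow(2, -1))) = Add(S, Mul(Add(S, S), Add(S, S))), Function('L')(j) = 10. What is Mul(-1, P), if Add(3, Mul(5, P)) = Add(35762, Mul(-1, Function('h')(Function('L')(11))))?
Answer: Rational(-36573, 5) ≈ -7314.6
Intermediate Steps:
Function('h')(S) = Add(6, Mul(-8, Pow(S, 2)), Mul(-2, S)) (Function('h')(S) = Add(6, Mul(-2, Add(S, Mul(Add(S, S), Add(S, S))))) = Add(6, Mul(-2, Add(S, Mul(Mul(2, S), Mul(2, S))))) = Add(6, Mul(-2, Add(S, Mul(4, Pow(S, 2))))) = Add(6, Add(Mul(-8, Pow(S, 2)), Mul(-2, S))) = Add(6, Mul(-8, Pow(S, 2)), Mul(-2, S)))
P = Rational(36573, 5) (P = Add(Rational(-3, 5), Mul(Rational(1, 5), Add(35762, Mul(-1, Add(6, Mul(-8, Pow(10, 2)), Mul(-2, 10)))))) = Add(Rational(-3, 5), Mul(Rational(1, 5), Add(35762, Mul(-1, Add(6, Mul(-8, 100), -20))))) = Add(Rational(-3, 5), Mul(Rational(1, 5), Add(35762, Mul(-1, Add(6, -800, -20))))) = Add(Rational(-3, 5), Mul(Rational(1, 5), Add(35762, Mul(-1, -814)))) = Add(Rational(-3, 5), Mul(Rational(1, 5), Add(35762, 814))) = Add(Rational(-3, 5), Mul(Rational(1, 5), 36576)) = Add(Rational(-3, 5), Rational(36576, 5)) = Rational(36573, 5) ≈ 7314.6)
Mul(-1, P) = Mul(-1, Rational(36573, 5)) = Rational(-36573, 5)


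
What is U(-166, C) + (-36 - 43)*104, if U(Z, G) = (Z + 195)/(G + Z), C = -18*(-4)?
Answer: -772333/94 ≈ -8216.3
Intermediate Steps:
C = 72
U(Z, G) = (195 + Z)/(G + Z)
U(-166, C) + (-36 - 43)*104 = (195 - 166)/(72 - 166) + (-36 - 43)*104 = 29/(-94) - 79*104 = -1/94*29 - 8216 = -29/94 - 8216 = -772333/94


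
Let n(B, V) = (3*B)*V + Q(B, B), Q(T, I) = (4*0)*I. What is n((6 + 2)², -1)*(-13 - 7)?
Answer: 3840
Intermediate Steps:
Q(T, I) = 0 (Q(T, I) = 0*I = 0)
n(B, V) = 3*B*V (n(B, V) = (3*B)*V + 0 = 3*B*V + 0 = 3*B*V)
n((6 + 2)², -1)*(-13 - 7) = (3*(6 + 2)²*(-1))*(-13 - 7) = (3*8²*(-1))*(-20) = (3*64*(-1))*(-20) = -192*(-20) = 3840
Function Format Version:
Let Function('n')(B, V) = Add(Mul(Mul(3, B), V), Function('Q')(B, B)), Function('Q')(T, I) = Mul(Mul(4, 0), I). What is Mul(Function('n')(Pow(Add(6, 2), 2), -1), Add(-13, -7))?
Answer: 3840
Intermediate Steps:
Function('Q')(T, I) = 0 (Function('Q')(T, I) = Mul(0, I) = 0)
Function('n')(B, V) = Mul(3, B, V) (Function('n')(B, V) = Add(Mul(Mul(3, B), V), 0) = Add(Mul(3, B, V), 0) = Mul(3, B, V))
Mul(Function('n')(Pow(Add(6, 2), 2), -1), Add(-13, -7)) = Mul(Mul(3, Pow(Add(6, 2), 2), -1), Add(-13, -7)) = Mul(Mul(3, Pow(8, 2), -1), -20) = Mul(Mul(3, 64, -1), -20) = Mul(-192, -20) = 3840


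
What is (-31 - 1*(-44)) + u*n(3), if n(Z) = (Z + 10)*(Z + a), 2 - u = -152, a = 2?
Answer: 10023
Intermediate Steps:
u = 154 (u = 2 - 1*(-152) = 2 + 152 = 154)
n(Z) = (2 + Z)*(10 + Z) (n(Z) = (Z + 10)*(Z + 2) = (10 + Z)*(2 + Z) = (2 + Z)*(10 + Z))
(-31 - 1*(-44)) + u*n(3) = (-31 - 1*(-44)) + 154*(20 + 3**2 + 12*3) = (-31 + 44) + 154*(20 + 9 + 36) = 13 + 154*65 = 13 + 10010 = 10023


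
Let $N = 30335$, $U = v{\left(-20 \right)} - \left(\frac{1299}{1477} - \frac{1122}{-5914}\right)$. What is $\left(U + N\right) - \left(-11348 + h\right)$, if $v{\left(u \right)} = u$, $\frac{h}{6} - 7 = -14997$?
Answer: $\frac{574769985127}{4367489} \approx 1.316 \cdot 10^{5}$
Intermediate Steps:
$h = -89940$ ($h = 42 + 6 \left(-14997\right) = 42 - 89982 = -89940$)
$U = - \frac{92019520}{4367489}$ ($U = -20 - \left(\frac{1299}{1477} - \frac{1122}{-5914}\right) = -20 - \left(1299 \cdot \frac{1}{1477} - - \frac{561}{2957}\right) = -20 - \left(\frac{1299}{1477} + \frac{561}{2957}\right) = -20 - \frac{4669740}{4367489} = - \frac{92019520}{4367489} \approx -21.069$)
$\left(U + N\right) - \left(-11348 + h\right) = \left(- \frac{92019520}{4367489} + 30335\right) + \left(11348 - -89940\right) = \frac{132395759295}{4367489} + \left(11348 + 89940\right) = \frac{132395759295}{4367489} + 101288 = \frac{574769985127}{4367489}$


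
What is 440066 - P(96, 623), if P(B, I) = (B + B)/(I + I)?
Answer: 274161022/623 ≈ 4.4007e+5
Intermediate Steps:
P(B, I) = B/I (P(B, I) = (2*B)/((2*I)) = (2*B)*(1/(2*I)) = B/I)
440066 - P(96, 623) = 440066 - 96/623 = 274161022/623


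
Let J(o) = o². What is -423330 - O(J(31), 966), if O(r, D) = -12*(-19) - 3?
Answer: -423555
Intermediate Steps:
O(r, D) = 225 (O(r, D) = 228 - 3 = 225)
-423330 - O(J(31), 966) = -423330 - 1*225 = -423330 - 225 = -423555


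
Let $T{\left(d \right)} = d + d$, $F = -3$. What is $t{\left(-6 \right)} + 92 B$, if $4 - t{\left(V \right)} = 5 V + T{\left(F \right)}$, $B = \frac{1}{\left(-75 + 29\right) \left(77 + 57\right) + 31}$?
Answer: $\frac{245228}{6133} \approx 39.985$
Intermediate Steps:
$B = - \frac{1}{6133}$ ($B = \frac{1}{\left(-46\right) 134 + 31} = \frac{1}{-6164 + 31} = \frac{1}{-6133} = - \frac{1}{6133} \approx -0.00016305$)
$T{\left(d \right)} = 2 d$
$t{\left(V \right)} = 10 - 5 V$ ($t{\left(V \right)} = 4 - \left(5 V + 2 \left(-3\right)\right) = 4 - \left(5 V - 6\right) = 4 - \left(-6 + 5 V\right) = 10 - 5 V$)
$t{\left(-6 \right)} + 92 B = \left(10 - -30\right) + 92 \left(- \frac{1}{6133}\right) = \left(10 + 30\right) - \frac{92}{6133} = 40 - \frac{92}{6133} = \frac{245228}{6133}$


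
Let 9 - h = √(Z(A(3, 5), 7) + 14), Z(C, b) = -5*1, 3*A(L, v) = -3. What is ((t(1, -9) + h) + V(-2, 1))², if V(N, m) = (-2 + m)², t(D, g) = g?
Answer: 4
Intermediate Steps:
A(L, v) = -1 (A(L, v) = (⅓)*(-3) = -1)
Z(C, b) = -5
h = 6 (h = 9 - √(-5 + 14) = 9 - √9 = 9 - 1*3 = 9 - 3 = 6)
((t(1, -9) + h) + V(-2, 1))² = ((-9 + 6) + (-2 + 1)²)² = (-3 + (-1)²)² = (-3 + 1)² = (-2)² = 4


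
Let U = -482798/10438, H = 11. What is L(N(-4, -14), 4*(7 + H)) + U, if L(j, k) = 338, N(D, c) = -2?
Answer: 1522623/5219 ≈ 291.75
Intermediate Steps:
U = -241399/5219 (U = -482798*1/10438 = -241399/5219 ≈ -46.254)
L(N(-4, -14), 4*(7 + H)) + U = 338 - 241399/5219 = 1522623/5219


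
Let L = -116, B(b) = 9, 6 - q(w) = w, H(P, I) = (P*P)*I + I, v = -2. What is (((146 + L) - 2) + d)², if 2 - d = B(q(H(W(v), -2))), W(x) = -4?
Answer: 441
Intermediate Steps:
H(P, I) = I + I*P² (H(P, I) = P²*I + I = I*P² + I = I + I*P²)
q(w) = 6 - w
d = -7 (d = 2 - 1*9 = 2 - 9 = -7)
(((146 + L) - 2) + d)² = (((146 - 116) - 2) - 7)² = ((30 - 2) - 7)² = (28 - 7)² = 21² = 441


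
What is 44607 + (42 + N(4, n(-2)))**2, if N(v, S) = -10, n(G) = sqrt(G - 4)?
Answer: 45631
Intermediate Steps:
n(G) = sqrt(-4 + G)
44607 + (42 + N(4, n(-2)))**2 = 44607 + (42 - 10)**2 = 44607 + 32**2 = 44607 + 1024 = 45631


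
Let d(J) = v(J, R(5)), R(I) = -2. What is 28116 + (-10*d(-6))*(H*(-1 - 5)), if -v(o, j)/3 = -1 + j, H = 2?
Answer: 29196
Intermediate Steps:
v(o, j) = 3 - 3*j (v(o, j) = -3*(-1 + j) = 3 - 3*j)
d(J) = 9 (d(J) = 3 - 3*(-2) = 3 + 6 = 9)
28116 + (-10*d(-6))*(H*(-1 - 5)) = 28116 + (-10*9)*(2*(-1 - 5)) = 28116 - 180*(-6) = 28116 - 90*(-12) = 28116 + 1080 = 29196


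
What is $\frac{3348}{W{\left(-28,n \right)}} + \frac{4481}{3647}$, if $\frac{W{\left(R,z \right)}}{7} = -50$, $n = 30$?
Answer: $- \frac{760129}{91175} \approx -8.337$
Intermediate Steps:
$W{\left(R,z \right)} = -350$ ($W{\left(R,z \right)} = 7 \left(-50\right) = -350$)
$\frac{3348}{W{\left(-28,n \right)}} + \frac{4481}{3647} = \frac{3348}{-350} + \frac{4481}{3647} = 3348 \left(- \frac{1}{350}\right) + 4481 \cdot \frac{1}{3647} = - \frac{1674}{175} + \frac{4481}{3647} = - \frac{760129}{91175}$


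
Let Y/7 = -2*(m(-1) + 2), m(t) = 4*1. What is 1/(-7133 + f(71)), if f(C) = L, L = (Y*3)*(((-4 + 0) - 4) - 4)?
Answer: -1/4109 ≈ -0.00024337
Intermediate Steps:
m(t) = 4
Y = -84 (Y = 7*(-2*(4 + 2)) = 7*(-2*6) = 7*(-12) = -84)
L = 3024 (L = (-84*3)*(((-4 + 0) - 4) - 4) = -252*((-4 - 4) - 4) = -252*(-8 - 4) = -252*(-12) = 3024)
f(C) = 3024
1/(-7133 + f(71)) = 1/(-7133 + 3024) = 1/(-4109) = -1/4109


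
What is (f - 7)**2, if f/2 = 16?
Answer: 625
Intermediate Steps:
f = 32 (f = 2*16 = 32)
(f - 7)**2 = (32 - 7)**2 = 25**2 = 625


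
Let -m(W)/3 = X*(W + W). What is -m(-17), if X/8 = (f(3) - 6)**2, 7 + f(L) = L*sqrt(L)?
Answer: -159936 + 63648*sqrt(3) ≈ -49694.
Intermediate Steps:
f(L) = -7 + L**(3/2) (f(L) = -7 + L*sqrt(L) = -7 + L**(3/2))
X = 8*(-13 + 3*sqrt(3))**2 (X = 8*((-7 + 3**(3/2)) - 6)**2 = 8*((-7 + 3*sqrt(3)) - 6)**2 = 8*(-13 + 3*sqrt(3))**2 ≈ 487.20)
m(W) = -6*W*(1568 - 624*sqrt(3)) (m(W) = -3*(1568 - 624*sqrt(3))*(W + W) = -3*(1568 - 624*sqrt(3))*2*W = -6*W*(1568 - 624*sqrt(3)))
-m(-17) = -96*(-17)*(-98 + 39*sqrt(3)) = -(159936 - 63648*sqrt(3)) = -159936 + 63648*sqrt(3)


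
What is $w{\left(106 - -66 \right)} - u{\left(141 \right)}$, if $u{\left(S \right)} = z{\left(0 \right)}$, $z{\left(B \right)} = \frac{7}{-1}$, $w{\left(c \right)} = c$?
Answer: $179$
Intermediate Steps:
$z{\left(B \right)} = -7$ ($z{\left(B \right)} = 7 \left(-1\right) = -7$)
$u{\left(S \right)} = -7$
$w{\left(106 - -66 \right)} - u{\left(141 \right)} = \left(106 - -66\right) - -7 = \left(106 + 66\right) + 7 = 172 + 7 = 179$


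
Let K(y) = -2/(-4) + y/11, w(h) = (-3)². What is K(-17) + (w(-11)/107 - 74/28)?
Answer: -29695/8239 ≈ -3.6042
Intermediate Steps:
w(h) = 9
K(y) = ½ + y/11 (K(y) = -2*(-¼) + y*(1/11) = ½ + y/11)
K(-17) + (w(-11)/107 - 74/28) = (½ + (1/11)*(-17)) + (9/107 - 74/28) = (½ - 17/11) + (9*(1/107) - 74*1/28) = -23/22 + (9/107 - 37/14) = -23/22 - 3833/1498 = -29695/8239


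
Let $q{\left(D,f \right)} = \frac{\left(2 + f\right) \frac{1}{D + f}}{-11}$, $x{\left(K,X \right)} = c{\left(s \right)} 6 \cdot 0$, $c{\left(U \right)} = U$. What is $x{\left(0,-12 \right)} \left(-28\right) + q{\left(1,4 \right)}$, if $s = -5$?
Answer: $- \frac{6}{55} \approx -0.10909$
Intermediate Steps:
$x{\left(K,X \right)} = 0$ ($x{\left(K,X \right)} = \left(-5\right) 6 \cdot 0 = \left(-30\right) 0 = 0$)
$q{\left(D,f \right)} = - \frac{2 + f}{11 \left(D + f\right)}$ ($q{\left(D,f \right)} = \frac{2 + f}{D + f} \left(- \frac{1}{11}\right) = - \frac{2 + f}{11 \left(D + f\right)}$)
$x{\left(0,-12 \right)} \left(-28\right) + q{\left(1,4 \right)} = 0 \left(-28\right) + \frac{-2 - 4}{11 \left(1 + 4\right)} = 0 + \frac{-2 - 4}{11 \cdot 5} = 0 + \frac{1}{11} \cdot \frac{1}{5} \left(-6\right) = 0 - \frac{6}{55} = - \frac{6}{55}$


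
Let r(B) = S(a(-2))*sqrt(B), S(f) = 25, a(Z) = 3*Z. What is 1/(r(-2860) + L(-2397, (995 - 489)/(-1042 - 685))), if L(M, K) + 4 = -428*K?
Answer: 149621/2221168555 - 24649*I*sqrt(715)/888467422 ≈ 6.7361e-5 - 0.00074184*I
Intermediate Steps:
L(M, K) = -4 - 428*K
r(B) = 25*sqrt(B)
1/(r(-2860) + L(-2397, (995 - 489)/(-1042 - 685))) = 1/(25*sqrt(-2860) + (-4 - 428*(995 - 489)/(-1042 - 685))) = 1/(25*(2*I*sqrt(715)) + (-4 - 216568/(-1727))) = 1/(50*I*sqrt(715) + (-4 - 216568*(-1)/1727)) = 1/(50*I*sqrt(715) + (-4 - 428*(-46/157))) = 1/(50*I*sqrt(715) + (-4 + 19688/157)) = 1/(50*I*sqrt(715) + 19060/157) = 1/(19060/157 + 50*I*sqrt(715))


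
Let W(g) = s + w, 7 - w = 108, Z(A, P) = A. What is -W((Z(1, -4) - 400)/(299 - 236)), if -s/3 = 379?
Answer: 1238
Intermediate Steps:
s = -1137 (s = -3*379 = -1137)
w = -101 (w = 7 - 1*108 = 7 - 108 = -101)
W(g) = -1238 (W(g) = -1137 - 101 = -1238)
-W((Z(1, -4) - 400)/(299 - 236)) = -1*(-1238) = 1238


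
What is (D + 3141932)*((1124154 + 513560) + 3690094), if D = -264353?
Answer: 15331188416832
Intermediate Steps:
(D + 3141932)*((1124154 + 513560) + 3690094) = (-264353 + 3141932)*((1124154 + 513560) + 3690094) = 2877579*(1637714 + 3690094) = 2877579*5327808 = 15331188416832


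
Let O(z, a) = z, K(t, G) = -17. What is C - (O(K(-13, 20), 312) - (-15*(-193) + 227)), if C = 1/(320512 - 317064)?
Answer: 10823273/3448 ≈ 3139.0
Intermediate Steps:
C = 1/3448 ≈ 0.00029002
C - (O(K(-13, 20), 312) - (-15*(-193) + 227)) = 1/3448 - (-17 - (-15*(-193) + 227)) = 1/3448 - (-17 - (2895 + 227)) = 1/3448 - (-17 - 1*3122) = 1/3448 - (-17 - 3122) = 1/3448 - 1*(-3139) = 1/3448 + 3139 = 10823273/3448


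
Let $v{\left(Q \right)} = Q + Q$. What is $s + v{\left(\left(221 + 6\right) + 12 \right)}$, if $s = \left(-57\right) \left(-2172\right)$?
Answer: $124282$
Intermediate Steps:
$v{\left(Q \right)} = 2 Q$
$s = 123804$
$s + v{\left(\left(221 + 6\right) + 12 \right)} = 123804 + 2 \left(\left(221 + 6\right) + 12\right) = 123804 + 2 \left(227 + 12\right) = 123804 + 2 \cdot 239 = 123804 + 478 = 124282$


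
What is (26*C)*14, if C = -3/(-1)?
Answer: 1092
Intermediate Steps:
C = 3 (C = -3*(-1) = 3)
(26*C)*14 = (26*3)*14 = 78*14 = 1092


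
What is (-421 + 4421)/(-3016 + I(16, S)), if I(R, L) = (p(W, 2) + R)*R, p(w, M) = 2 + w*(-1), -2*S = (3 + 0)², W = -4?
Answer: -500/333 ≈ -1.5015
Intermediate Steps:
S = -9/2 (S = -(3 + 0)²/2 = -½*3² = -½*9 = -9/2 ≈ -4.5000)
p(w, M) = 2 - w
I(R, L) = R*(6 + R) (I(R, L) = ((2 - 1*(-4)) + R)*R = ((2 + 4) + R)*R = (6 + R)*R = R*(6 + R))
(-421 + 4421)/(-3016 + I(16, S)) = (-421 + 4421)/(-3016 + 16*(6 + 16)) = 4000/(-3016 + 16*22) = 4000/(-3016 + 352) = 4000/(-2664) = 4000*(-1/2664) = -500/333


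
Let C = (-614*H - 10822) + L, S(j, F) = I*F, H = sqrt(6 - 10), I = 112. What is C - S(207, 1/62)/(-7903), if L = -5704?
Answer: -578393466/34999 - 1228*I ≈ -16526.0 - 1228.0*I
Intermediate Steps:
H = 2*I (H = sqrt(-4) = 2*I ≈ 2.0*I)
S(j, F) = 112*F
C = -16526 - 1228*I (C = (-1228*I - 10822) - 5704 = (-10822 - 1228*I) - 5704 = -16526 - 1228*I ≈ -16526.0 - 1228.0*I)
C - S(207, 1/62)/(-7903) = (-16526 - 1228*I) - 112/62/(-7903) = (-16526 - 1228*I) - 112*(1/62)*(-1)/7903 = (-16526 - 1228*I) - 56*(-1)/(31*7903) = (-16526 - 1228*I) - 1*(-8/34999) = (-16526 - 1228*I) + 8/34999 = -578393466/34999 - 1228*I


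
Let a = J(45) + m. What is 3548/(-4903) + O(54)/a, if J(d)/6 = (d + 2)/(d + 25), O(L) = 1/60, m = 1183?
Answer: -1768828175/2444400456 ≈ -0.72362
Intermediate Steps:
O(L) = 1/60
J(d) = 6*(2 + d)/(25 + d) (J(d) = 6*((d + 2)/(d + 25)) = 6*((2 + d)/(25 + d)) = 6*(2 + d)/(25 + d))
a = 41546/35 (a = 6*(2 + 45)/(25 + 45) + 1183 = 6*47/70 + 1183 = 6*(1/70)*47 + 1183 = 141/35 + 1183 = 41546/35 ≈ 1187.0)
3548/(-4903) + O(54)/a = 3548/(-4903) + 1/(60*(41546/35)) = 3548*(-1/4903) + (1/60)*(35/41546) = -3548/4903 + 7/498552 = -1768828175/2444400456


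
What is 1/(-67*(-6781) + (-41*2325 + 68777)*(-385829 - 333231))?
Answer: 1/19090059207 ≈ 5.2383e-11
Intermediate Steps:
1/(-67*(-6781) + (-41*2325 + 68777)*(-385829 - 333231)) = 1/(454327 + (-95325 + 68777)*(-719060)) = 1/(454327 - 26548*(-719060)) = 1/(454327 + 19089604880) = 1/19090059207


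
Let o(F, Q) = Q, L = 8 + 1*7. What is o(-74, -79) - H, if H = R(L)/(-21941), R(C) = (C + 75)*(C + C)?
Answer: -1730639/21941 ≈ -78.877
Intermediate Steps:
L = 15 (L = 8 + 7 = 15)
R(C) = 2*C*(75 + C) (R(C) = (75 + C)*(2*C) = 2*C*(75 + C))
H = -2700/21941 (H = (2*15*(75 + 15))/(-21941) = (2*15*90)*(-1/21941) = 2700*(-1/21941) = -2700/21941 ≈ -0.12306)
o(-74, -79) - H = -79 - 1*(-2700/21941) = -79 + 2700/21941 = -1730639/21941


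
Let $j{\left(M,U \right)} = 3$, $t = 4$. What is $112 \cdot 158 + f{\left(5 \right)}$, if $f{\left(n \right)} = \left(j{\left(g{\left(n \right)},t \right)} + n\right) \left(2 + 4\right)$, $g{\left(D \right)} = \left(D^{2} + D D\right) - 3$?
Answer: $17744$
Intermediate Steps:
$g{\left(D \right)} = -3 + 2 D^{2}$ ($g{\left(D \right)} = \left(D^{2} + D^{2}\right) - 3 = 2 D^{2} - 3 = -3 + 2 D^{2}$)
$f{\left(n \right)} = 18 + 6 n$ ($f{\left(n \right)} = \left(3 + n\right) \left(2 + 4\right) = \left(3 + n\right) 6 = 18 + 6 n$)
$112 \cdot 158 + f{\left(5 \right)} = 112 \cdot 158 + \left(18 + 6 \cdot 5\right) = 17696 + \left(18 + 30\right) = 17696 + 48 = 17744$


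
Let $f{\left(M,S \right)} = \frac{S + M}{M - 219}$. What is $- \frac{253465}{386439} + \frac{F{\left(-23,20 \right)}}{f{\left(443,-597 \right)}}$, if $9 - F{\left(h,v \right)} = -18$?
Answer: $- \frac{169729763}{4250829} \approx -39.929$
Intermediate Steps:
$F{\left(h,v \right)} = 27$ ($F{\left(h,v \right)} = 9 - -18 = 9 + 18 = 27$)
$f{\left(M,S \right)} = \frac{M + S}{-219 + M}$ ($f{\left(M,S \right)} = \frac{M + S}{M - 219} = \frac{M + S}{-219 + M}$)
$- \frac{253465}{386439} + \frac{F{\left(-23,20 \right)}}{f{\left(443,-597 \right)}} = - \frac{253465}{386439} + \frac{27}{\frac{1}{-219 + 443} \left(443 - 597\right)} = \left(-253465\right) \frac{1}{386439} + \frac{27}{\frac{1}{224} \left(-154\right)} = - \frac{253465}{386439} + \frac{27}{\frac{1}{224} \left(-154\right)} = - \frac{253465}{386439} + \frac{27}{- \frac{11}{16}} = - \frac{253465}{386439} + 27 \left(- \frac{16}{11}\right) = - \frac{253465}{386439} - \frac{432}{11} = - \frac{169729763}{4250829}$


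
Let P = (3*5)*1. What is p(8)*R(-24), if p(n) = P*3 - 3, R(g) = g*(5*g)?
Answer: 120960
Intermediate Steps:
R(g) = 5*g**2
P = 15 (P = 15*1 = 15)
p(n) = 42 (p(n) = 15*3 - 3 = 45 - 3 = 42)
p(8)*R(-24) = 42*(5*(-24)**2) = 42*(5*576) = 42*2880 = 120960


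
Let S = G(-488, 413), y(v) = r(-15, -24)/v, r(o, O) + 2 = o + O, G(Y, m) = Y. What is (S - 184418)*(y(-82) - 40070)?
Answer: 7409090967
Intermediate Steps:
r(o, O) = -2 + O + o (r(o, O) = -2 + (o + O) = -2 + (O + o) = -2 + O + o)
y(v) = -41/v (y(v) = (-2 - 24 - 15)/v = -41/v)
S = -488
(S - 184418)*(y(-82) - 40070) = (-488 - 184418)*(-41/(-82) - 40070) = -184906*(-41*(-1/82) - 40070) = -184906*(½ - 40070) = -184906*(-80139/2) = 7409090967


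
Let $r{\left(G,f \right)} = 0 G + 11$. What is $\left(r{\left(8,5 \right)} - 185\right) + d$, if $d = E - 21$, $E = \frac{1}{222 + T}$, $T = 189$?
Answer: $- \frac{80144}{411} \approx -195.0$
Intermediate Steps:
$r{\left(G,f \right)} = 11$ ($r{\left(G,f \right)} = 0 + 11 = 11$)
$E = \frac{1}{411}$ ($E = \frac{1}{222 + 189} = \frac{1}{411} \approx 0.0024331$)
$d = - \frac{8630}{411}$ ($d = \frac{1}{411} - 21 = - \frac{8630}{411} \approx -20.998$)
$\left(r{\left(8,5 \right)} - 185\right) + d = \left(11 - 185\right) - \frac{8630}{411} = -174 - \frac{8630}{411} = - \frac{80144}{411}$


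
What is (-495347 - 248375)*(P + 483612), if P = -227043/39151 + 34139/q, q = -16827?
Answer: -4835642004427510972/13444773 ≈ -3.5967e+11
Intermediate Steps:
P = -5157028550/658793877 (P = -227043/39151 + 34139/(-16827) = -227043*1/39151 + 34139*(-1/16827) = -227043/39151 - 34139/16827 = -5157028550/658793877 ≈ -7.8280)
(-495347 - 248375)*(P + 483612) = (-495347 - 248375)*(-5157028550/658793877 + 483612) = -743722*318595467415174/658793877 = -4835642004427510972/13444773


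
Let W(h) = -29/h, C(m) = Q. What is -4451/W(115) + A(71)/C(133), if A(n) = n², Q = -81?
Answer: 41314876/2349 ≈ 17588.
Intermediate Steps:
C(m) = -81
-4451/W(115) + A(71)/C(133) = -4451/((-29/115)) + 71²/(-81) = -4451/((-29*1/115)) + 5041*(-1/81) = -4451/(-29/115) - 5041/81 = -4451*(-115/29) - 5041/81 = 511865/29 - 5041/81 = 41314876/2349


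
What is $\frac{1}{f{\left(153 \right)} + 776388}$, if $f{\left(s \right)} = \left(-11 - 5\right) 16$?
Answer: $\frac{1}{776132} \approx 1.2884 \cdot 10^{-6}$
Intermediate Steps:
$f{\left(s \right)} = -256$ ($f{\left(s \right)} = \left(-16\right) 16 = -256$)
$\frac{1}{f{\left(153 \right)} + 776388} = \frac{1}{-256 + 776388} = \frac{1}{776132}$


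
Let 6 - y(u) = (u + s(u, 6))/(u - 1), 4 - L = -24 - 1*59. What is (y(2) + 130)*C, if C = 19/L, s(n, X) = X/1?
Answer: 2432/87 ≈ 27.954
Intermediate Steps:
s(n, X) = X (s(n, X) = X*1 = X)
L = 87 (L = 4 - (-24 - 1*59) = 4 - (-24 - 59) = 4 - 1*(-83) = 4 + 83 = 87)
y(u) = 6 - (6 + u)/(-1 + u) (y(u) = 6 - (u + 6)/(u - 1) = 6 - (6 + u)/(-1 + u))
C = 19/87 ≈ 0.21839
(y(2) + 130)*C = ((-12 + 5*2)/(-1 + 2) + 130)*(19/87) = ((-12 + 10)/1 + 130)*(19/87) = (1*(-2) + 130)*(19/87) = (-2 + 130)*(19/87) = 128*(19/87) = 2432/87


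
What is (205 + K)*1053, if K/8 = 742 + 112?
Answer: 7409961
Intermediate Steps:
K = 6832 (K = 8*(742 + 112) = 8*854 = 6832)
(205 + K)*1053 = (205 + 6832)*1053 = 7037*1053 = 7409961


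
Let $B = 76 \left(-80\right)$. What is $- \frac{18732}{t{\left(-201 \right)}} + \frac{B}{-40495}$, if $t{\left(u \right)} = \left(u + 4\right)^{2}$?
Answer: $- \frac{104518724}{314314091} \approx -0.33253$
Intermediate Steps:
$B = -6080$
$t{\left(u \right)} = \left(4 + u\right)^{2}$
$- \frac{18732}{t{\left(-201 \right)}} + \frac{B}{-40495} = - \frac{18732}{\left(4 - 201\right)^{2}} - \frac{6080}{-40495} = - \frac{18732}{\left(-197\right)^{2}} - - \frac{1216}{8099} = - \frac{18732}{38809} + \frac{1216}{8099} = - \frac{104518724}{314314091}$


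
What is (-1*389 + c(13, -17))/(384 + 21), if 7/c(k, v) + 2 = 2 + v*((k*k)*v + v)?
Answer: -2123507/2210850 ≈ -0.96049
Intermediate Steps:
c(k, v) = 7/(v*(v + v*k²)) (c(k, v) = 7/(-2 + (2 + v*((k*k)*v + v))) = 7/(-2 + (2 + v*(k²*v + v))) = 7/(-2 + (2 + v*(v*k² + v))) = 7/(-2 + (2 + v*(v + v*k²))) = 7/((v*(v + v*k²))) = 7*(1/(v*(v + v*k²))) = 7/(v*(v + v*k²)))
(-1*389 + c(13, -17))/(384 + 21) = (-1*389 + 7/((-17)²*(1 + 13²)))/(384 + 21) = (-389 + 7*(1/289)/(1 + 169))/405 = (-389 + 7*(1/289)/170)*(1/405) = (-389 + 7*(1/289)*(1/170))*(1/405) = (-389 + 7/49130)*(1/405) = -19111563/49130*1/405 = -2123507/2210850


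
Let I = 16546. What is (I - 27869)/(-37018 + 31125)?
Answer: 11323/5893 ≈ 1.9214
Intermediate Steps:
(I - 27869)/(-37018 + 31125) = (16546 - 27869)/(-37018 + 31125) = -11323/(-5893) = -11323*(-1/5893) = 11323/5893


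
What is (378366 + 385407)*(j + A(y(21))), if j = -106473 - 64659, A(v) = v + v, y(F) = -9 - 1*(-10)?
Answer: -130704473490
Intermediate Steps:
y(F) = 1 (y(F) = -9 + 10 = 1)
A(v) = 2*v
j = -171132
(378366 + 385407)*(j + A(y(21))) = (378366 + 385407)*(-171132 + 2*1) = 763773*(-171132 + 2) = 763773*(-171130) = -130704473490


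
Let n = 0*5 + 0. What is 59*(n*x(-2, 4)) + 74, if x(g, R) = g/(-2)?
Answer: 74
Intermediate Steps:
n = 0 (n = 0 + 0 = 0)
x(g, R) = -g/2 (x(g, R) = g*(-1/2) = -g/2)
59*(n*x(-2, 4)) + 74 = 59*(0*(-1/2*(-2))) + 74 = 59*(0*1) + 74 = 59*0 + 74 = 0 + 74 = 74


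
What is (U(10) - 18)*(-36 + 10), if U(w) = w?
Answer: 208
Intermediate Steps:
(U(10) - 18)*(-36 + 10) = (10 - 18)*(-36 + 10) = -8*(-26) = 208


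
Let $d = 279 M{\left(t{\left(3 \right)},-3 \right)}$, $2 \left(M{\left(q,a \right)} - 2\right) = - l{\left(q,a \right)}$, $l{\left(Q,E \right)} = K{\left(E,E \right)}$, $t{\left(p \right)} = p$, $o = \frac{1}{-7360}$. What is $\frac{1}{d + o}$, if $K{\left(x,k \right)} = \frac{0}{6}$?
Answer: $\frac{7360}{4106879} \approx 0.0017921$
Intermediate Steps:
$K{\left(x,k \right)} = 0$ ($K{\left(x,k \right)} = 0 \cdot \frac{1}{6} = 0$)
$o = - \frac{1}{7360} \approx -0.00013587$
$l{\left(Q,E \right)} = 0$
$M{\left(q,a \right)} = 2$ ($M{\left(q,a \right)} = 2 + \frac{\left(-1\right) 0}{2} = 2 + \frac{1}{2} \cdot 0 = 2 + 0 = 2$)
$d = 558$ ($d = 279 \cdot 2 = 558$)
$\frac{1}{d + o} = \frac{1}{558 - \frac{1}{7360}} = \frac{1}{\frac{4106879}{7360}} = \frac{7360}{4106879}$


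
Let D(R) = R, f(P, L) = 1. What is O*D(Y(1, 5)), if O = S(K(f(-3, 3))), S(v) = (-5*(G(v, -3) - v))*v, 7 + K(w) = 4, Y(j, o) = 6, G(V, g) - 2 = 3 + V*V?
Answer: 1530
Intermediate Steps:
G(V, g) = 5 + V² (G(V, g) = 2 + (3 + V*V) = 2 + (3 + V²) = 5 + V²)
K(w) = -3 (K(w) = -7 + 4 = -3)
S(v) = v*(-25 - 5*v² + 5*v) (S(v) = (-5*((5 + v²) - v))*v = (-5*(5 + v² - v))*v = (-25 - 5*v² + 5*v)*v = v*(-25 - 5*v² + 5*v))
O = 255 (O = 5*(-3)*(-5 - 3 - 1*(-3)²) = 5*(-3)*(-5 - 3 - 1*9) = 5*(-3)*(-5 - 3 - 9) = 5*(-3)*(-17) = 255)
O*D(Y(1, 5)) = 255*6 = 1530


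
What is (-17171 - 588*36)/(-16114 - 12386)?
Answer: 38339/28500 ≈ 1.3452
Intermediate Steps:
(-17171 - 588*36)/(-16114 - 12386) = (-17171 - 21168)/(-28500) = -38339*(-1/28500) = 38339/28500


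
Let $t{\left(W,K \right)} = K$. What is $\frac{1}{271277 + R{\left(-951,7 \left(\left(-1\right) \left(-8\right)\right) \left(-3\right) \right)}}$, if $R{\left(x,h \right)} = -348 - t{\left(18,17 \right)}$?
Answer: $\frac{1}{270912} \approx 3.6912 \cdot 10^{-6}$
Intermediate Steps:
$R{\left(x,h \right)} = -365$ ($R{\left(x,h \right)} = -348 - 17 = -365$)
$\frac{1}{271277 + R{\left(-951,7 \left(\left(-1\right) \left(-8\right)\right) \left(-3\right) \right)}} = \frac{1}{271277 - 365} = \frac{1}{270912}$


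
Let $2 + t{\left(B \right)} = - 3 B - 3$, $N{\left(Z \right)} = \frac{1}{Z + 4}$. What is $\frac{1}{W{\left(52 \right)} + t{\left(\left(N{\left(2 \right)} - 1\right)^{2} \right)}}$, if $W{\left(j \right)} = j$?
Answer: $\frac{12}{539} \approx 0.022263$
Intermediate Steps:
$N{\left(Z \right)} = \frac{1}{4 + Z}$
$t{\left(B \right)} = -5 - 3 B$ ($t{\left(B \right)} = -2 - \left(3 + 3 B\right) = -5 - 3 B$)
$\frac{1}{W{\left(52 \right)} + t{\left(\left(N{\left(2 \right)} - 1\right)^{2} \right)}} = \frac{1}{52 - \left(5 + 3 \left(\frac{1}{4 + 2} - 1\right)^{2}\right)} = \frac{1}{52 - \left(5 + 3 \left(\frac{1}{6} - 1\right)^{2}\right)} = \frac{1}{52 - \left(5 + 3 \left(- \frac{5}{6}\right)^{2}\right)} = \frac{1}{52 - \frac{85}{12}} = \frac{1}{\frac{539}{12}} = \frac{12}{539}$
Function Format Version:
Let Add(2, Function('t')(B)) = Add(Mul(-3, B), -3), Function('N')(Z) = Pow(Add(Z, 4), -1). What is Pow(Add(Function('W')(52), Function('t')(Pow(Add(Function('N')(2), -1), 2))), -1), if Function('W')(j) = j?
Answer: Rational(12, 539) ≈ 0.022263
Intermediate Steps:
Function('N')(Z) = Pow(Add(4, Z), -1)
Function('t')(B) = Add(-5, Mul(-3, B)) (Function('t')(B) = Add(-2, Add(Mul(-3, B), -3)) = Add(-2, Add(-3, Mul(-3, B))) = Add(-5, Mul(-3, B)))
Pow(Add(Function('W')(52), Function('t')(Pow(Add(Function('N')(2), -1), 2))), -1) = Pow(Add(52, Add(-5, Mul(-3, Pow(Add(Pow(Add(4, 2), -1), -1), 2)))), -1) = Pow(Add(52, Add(-5, Mul(-3, Pow(Add(Pow(6, -1), -1), 2)))), -1) = Pow(Add(52, Add(-5, Mul(-3, Pow(Add(Rational(1, 6), -1), 2)))), -1) = Pow(Add(52, Add(-5, Mul(-3, Pow(Rational(-5, 6), 2)))), -1) = Pow(Add(52, Add(-5, Mul(-3, Rational(25, 36)))), -1) = Pow(Add(52, Add(-5, Rational(-25, 12))), -1) = Pow(Add(52, Rational(-85, 12)), -1) = Pow(Rational(539, 12), -1) = Rational(12, 539)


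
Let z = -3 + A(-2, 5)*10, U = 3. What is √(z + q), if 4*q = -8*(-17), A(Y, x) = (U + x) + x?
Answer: √161 ≈ 12.689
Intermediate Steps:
A(Y, x) = 3 + 2*x (A(Y, x) = (3 + x) + x = 3 + 2*x)
q = 34 (q = (-8*(-17))/4 = (¼)*136 = 34)
z = 127 (z = -3 + (3 + 2*5)*10 = -3 + (3 + 10)*10 = -3 + 13*10 = -3 + 130 = 127)
√(z + q) = √(127 + 34) = √161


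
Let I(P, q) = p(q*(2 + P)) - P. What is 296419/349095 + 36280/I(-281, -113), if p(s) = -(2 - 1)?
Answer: 318704098/2443665 ≈ 130.42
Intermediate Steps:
p(s) = -1 (p(s) = -1*1 = -1)
I(P, q) = -1 - P
296419/349095 + 36280/I(-281, -113) = 296419/349095 + 36280/(-1 - 1*(-281)) = 296419*(1/349095) + 36280/(-1 + 281) = 296419/349095 + 36280/280 = 296419/349095 + 36280*(1/280) = 296419/349095 + 907/7 = 318704098/2443665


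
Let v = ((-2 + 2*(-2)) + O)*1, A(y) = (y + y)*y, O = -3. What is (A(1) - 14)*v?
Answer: 108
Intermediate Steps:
A(y) = 2*y² (A(y) = (2*y)*y = 2*y²)
v = -9 (v = ((-2 + 2*(-2)) - 3)*1 = ((-2 - 4) - 3)*1 = (-6 - 3)*1 = -9*1 = -9)
(A(1) - 14)*v = (2*1² - 14)*(-9) = (2*1 - 14)*(-9) = (2 - 14)*(-9) = -12*(-9) = 108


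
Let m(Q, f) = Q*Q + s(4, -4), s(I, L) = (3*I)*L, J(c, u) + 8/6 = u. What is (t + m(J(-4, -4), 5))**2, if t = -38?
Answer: 268324/81 ≈ 3312.6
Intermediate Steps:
J(c, u) = -4/3 + u
s(I, L) = 3*I*L
m(Q, f) = -48 + Q**2 (m(Q, f) = Q*Q + 3*4*(-4) = Q**2 - 48 = -48 + Q**2)
(t + m(J(-4, -4), 5))**2 = (-38 + (-48 + (-4/3 - 4)**2))**2 = (-38 + (-48 + (-16/3)**2))**2 = (-38 + (-48 + 256/9))**2 = (-38 - 176/9)**2 = (-518/9)**2 = 268324/81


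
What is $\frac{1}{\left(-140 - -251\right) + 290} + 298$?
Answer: $\frac{119499}{401} \approx 298.0$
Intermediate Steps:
$\frac{1}{\left(-140 - -251\right) + 290} + 298 = \frac{1}{\left(-140 + 251\right) + 290} + 298 = \frac{1}{111 + 290} + 298 = \frac{1}{401} + 298 = \frac{119499}{401}$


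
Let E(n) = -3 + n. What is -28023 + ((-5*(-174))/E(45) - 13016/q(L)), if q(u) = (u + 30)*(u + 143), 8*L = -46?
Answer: -10439897840/372771 ≈ -28006.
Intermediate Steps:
L = -23/4 (L = (⅛)*(-46) = -23/4 ≈ -5.7500)
q(u) = (30 + u)*(143 + u)
-28023 + ((-5*(-174))/E(45) - 13016/q(L)) = -28023 + ((-5*(-174))/(-3 + 45) - 13016/(4290 + (-23/4)² + 173*(-23/4))) = -28023 + (870/42 - 13016/(4290 + 529/16 - 3979/4)) = -28023 + (870*(1/42) - 13016/53253/16) = -28023 + (145/7 - 13016*16/53253) = -28023 + (145/7 - 208256/53253) = -28023 + 6263893/372771 = -10439897840/372771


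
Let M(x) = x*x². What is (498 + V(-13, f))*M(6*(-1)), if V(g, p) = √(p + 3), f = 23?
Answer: -107568 - 216*√26 ≈ -1.0867e+5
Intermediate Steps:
M(x) = x³
V(g, p) = √(3 + p)
(498 + V(-13, f))*M(6*(-1)) = (498 + √(3 + 23))*(6*(-1))³ = (498 + √26)*(-6)³ = (498 + √26)*(-216) = -107568 - 216*√26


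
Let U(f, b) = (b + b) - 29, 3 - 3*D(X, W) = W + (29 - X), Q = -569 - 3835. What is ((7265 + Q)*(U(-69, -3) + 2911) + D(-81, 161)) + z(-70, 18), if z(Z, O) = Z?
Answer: 24684230/3 ≈ 8.2281e+6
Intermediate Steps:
Q = -4404
D(X, W) = -26/3 - W/3 + X/3 (D(X, W) = 1 - (W + (29 - X))/3 = 1 - (29 + W - X)/3 = 1 + (-29/3 - W/3 + X/3) = -26/3 - W/3 + X/3)
U(f, b) = -29 + 2*b (U(f, b) = 2*b - 29 = -29 + 2*b)
((7265 + Q)*(U(-69, -3) + 2911) + D(-81, 161)) + z(-70, 18) = ((7265 - 4404)*((-29 + 2*(-3)) + 2911) + (-26/3 - ⅓*161 + (⅓)*(-81))) - 70 = (2861*((-29 - 6) + 2911) + (-26/3 - 161/3 - 27)) - 70 = (2861*(-35 + 2911) - 268/3) - 70 = (2861*2876 - 268/3) - 70 = (8228236 - 268/3) - 70 = 24684440/3 - 70 = 24684230/3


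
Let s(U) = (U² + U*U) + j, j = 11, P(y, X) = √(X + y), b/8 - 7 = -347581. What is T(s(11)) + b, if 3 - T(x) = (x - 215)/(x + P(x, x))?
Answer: -697927877/251 + 38*√506/63503 ≈ -2.7806e+6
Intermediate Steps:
b = -2780592 (b = 56 + 8*(-347581) = 56 - 2780648 = -2780592)
s(U) = 11 + 2*U² (s(U) = (U² + U*U) + 11 = (U² + U²) + 11 = 2*U² + 11 = 11 + 2*U²)
T(x) = 3 - (-215 + x)/(x + √2*√x) (T(x) = 3 - (x - 215)/(x + √(x + x)) = 3 - (-215 + x)/(x + √(2*x)) = 3 - (-215 + x)/(x + √2*√x))
T(s(11)) + b = (215 + 2*(11 + 2*11²) + 3*√2*√(11 + 2*11²))/((11 + 2*11²) + √2*√(11 + 2*11²)) - 2780592 = (215 + 2*(11 + 2*121) + 3*√2*√(11 + 2*121))/((11 + 2*121) + √2*√(11 + 2*121)) - 2780592 = (215 + 2*(11 + 242) + 3*√2*√(11 + 242))/((11 + 242) + √2*√(11 + 242)) - 2780592 = (215 + 2*253 + 3*√2*√253)/(253 + √2*√253) - 2780592 = (215 + 506 + 3*√506)/(253 + √506) - 2780592 = (721 + 3*√506)/(253 + √506) - 2780592 = -2780592 + (721 + 3*√506)/(253 + √506)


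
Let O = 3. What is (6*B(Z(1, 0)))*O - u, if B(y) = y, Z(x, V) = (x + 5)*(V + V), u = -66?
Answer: 66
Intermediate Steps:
Z(x, V) = 2*V*(5 + x) (Z(x, V) = (5 + x)*(2*V) = 2*V*(5 + x))
(6*B(Z(1, 0)))*O - u = (6*(2*0*(5 + 1)))*3 - 1*(-66) = (6*(2*0*6))*3 + 66 = (6*0)*3 + 66 = 0*3 + 66 = 0 + 66 = 66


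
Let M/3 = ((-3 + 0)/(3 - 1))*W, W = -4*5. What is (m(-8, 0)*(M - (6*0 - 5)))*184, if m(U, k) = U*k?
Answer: 0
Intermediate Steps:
W = -20
M = 90 (M = 3*(((-3 + 0)/(3 - 1))*(-20)) = 3*(-3/2*(-20)) = 3*30 = 90)
(m(-8, 0)*(M - (6*0 - 5)))*184 = ((-8*0)*(90 - (6*0 - 5)))*184 = (0*(90 - (0 - 5)))*184 = (0*(90 - 1*(-5)))*184 = (0*(90 + 5))*184 = (0*95)*184 = 0*184 = 0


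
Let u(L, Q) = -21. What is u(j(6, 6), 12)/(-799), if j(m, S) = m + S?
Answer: 21/799 ≈ 0.026283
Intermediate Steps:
j(m, S) = S + m
u(j(6, 6), 12)/(-799) = -21/(-799) = -21*(-1/799) = 21/799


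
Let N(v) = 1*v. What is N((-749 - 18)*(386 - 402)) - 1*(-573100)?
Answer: 585372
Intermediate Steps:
N(v) = v
N((-749 - 18)*(386 - 402)) - 1*(-573100) = (-749 - 18)*(386 - 402) - 1*(-573100) = -767*(-16) + 573100 = 12272 + 573100 = 585372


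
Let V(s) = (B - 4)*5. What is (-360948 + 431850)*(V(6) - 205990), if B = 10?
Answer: -14602975920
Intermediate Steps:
V(s) = 30 (V(s) = (10 - 4)*5 = 6*5 = 30)
(-360948 + 431850)*(V(6) - 205990) = (-360948 + 431850)*(30 - 205990) = 70902*(-205960) = -14602975920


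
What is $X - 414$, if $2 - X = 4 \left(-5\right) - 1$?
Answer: $-391$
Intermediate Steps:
$X = 23$ ($X = 2 - \left(4 \left(-5\right) - 1\right) = 2 - \left(-20 - 1\right) = 2 - -21 = 2 + 21 = 23$)
$X - 414 = 23 - 414 = -391$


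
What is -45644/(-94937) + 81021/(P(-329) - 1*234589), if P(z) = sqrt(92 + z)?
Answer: 707447627540999/5224572904063046 - 81021*I*sqrt(237)/55031999158 ≈ 0.13541 - 2.2665e-5*I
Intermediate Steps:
-45644/(-94937) + 81021/(P(-329) - 1*234589) = -45644/(-94937) + 81021/(sqrt(92 - 329) - 1*234589) = -45644*(-1/94937) + 81021/(sqrt(-237) - 234589) = 45644/94937 + 81021/(I*sqrt(237) - 234589) = 45644/94937 + 81021/(-234589 + I*sqrt(237))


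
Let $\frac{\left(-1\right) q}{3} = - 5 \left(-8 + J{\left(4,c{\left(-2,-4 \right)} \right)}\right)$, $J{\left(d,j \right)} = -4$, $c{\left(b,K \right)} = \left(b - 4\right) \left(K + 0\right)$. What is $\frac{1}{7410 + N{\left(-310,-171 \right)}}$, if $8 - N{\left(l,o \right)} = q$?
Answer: $\frac{1}{7598} \approx 0.00013161$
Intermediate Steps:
$c{\left(b,K \right)} = K \left(-4 + b\right)$ ($c{\left(b,K \right)} = \left(-4 + b\right) K = K \left(-4 + b\right)$)
$q = -180$ ($q = - 3 \left(- 5 \left(-8 - 4\right)\right) = - 3 \left(\left(-5\right) \left(-12\right)\right) = \left(-3\right) 60 = -180$)
$N{\left(l,o \right)} = 188$ ($N{\left(l,o \right)} = 8 - -180 = 8 + 180 = 188$)
$\frac{1}{7410 + N{\left(-310,-171 \right)}} = \frac{1}{7410 + 188} = \frac{1}{7598}$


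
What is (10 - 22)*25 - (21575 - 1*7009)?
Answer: -14866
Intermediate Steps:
(10 - 22)*25 - (21575 - 1*7009) = -12*25 - (21575 - 7009) = -300 - 1*14566 = -300 - 14566 = -14866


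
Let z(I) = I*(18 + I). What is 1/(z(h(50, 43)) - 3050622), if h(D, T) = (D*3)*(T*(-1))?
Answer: 1/38435778 ≈ 2.6017e-8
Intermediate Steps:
h(D, T) = -3*D*T (h(D, T) = (3*D)*(-T) = -3*D*T)
1/(z(h(50, 43)) - 3050622) = 1/((-3*50*43)*(18 - 3*50*43) - 3050622) = 1/(-6450*(18 - 6450) - 3050622) = 1/(-6450*(-6432) - 3050622) = 1/(41486400 - 3050622) = 1/38435778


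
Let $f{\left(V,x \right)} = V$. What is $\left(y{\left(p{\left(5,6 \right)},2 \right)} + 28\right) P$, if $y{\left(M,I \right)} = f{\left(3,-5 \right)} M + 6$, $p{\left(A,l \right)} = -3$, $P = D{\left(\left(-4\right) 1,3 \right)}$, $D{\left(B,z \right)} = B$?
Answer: $-100$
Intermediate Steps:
$P = -4$ ($P = \left(-4\right) 1 = -4$)
$y{\left(M,I \right)} = 6 + 3 M$ ($y{\left(M,I \right)} = 3 M + 6 = 6 + 3 M$)
$\left(y{\left(p{\left(5,6 \right)},2 \right)} + 28\right) P = \left(\left(6 + 3 \left(-3\right)\right) + 28\right) \left(-4\right) = \left(\left(6 - 9\right) + 28\right) \left(-4\right) = \left(-3 + 28\right) \left(-4\right) = 25 \left(-4\right) = -100$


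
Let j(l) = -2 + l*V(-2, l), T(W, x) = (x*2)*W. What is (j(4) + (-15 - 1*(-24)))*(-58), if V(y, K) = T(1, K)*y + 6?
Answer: 1914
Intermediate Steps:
T(W, x) = 2*W*x (T(W, x) = (2*x)*W = 2*W*x)
V(y, K) = 6 + 2*K*y (V(y, K) = (2*1*K)*y + 6 = (2*K)*y + 6 = 2*K*y + 6 = 6 + 2*K*y)
j(l) = -2 + l*(6 - 4*l) (j(l) = -2 + l*(6 + 2*l*(-2)) = -2 + l*(6 - 4*l))
(j(4) + (-15 - 1*(-24)))*(-58) = ((-2 - 4*4² + 6*4) + (-15 - 1*(-24)))*(-58) = ((-2 - 4*16 + 24) + (-15 + 24))*(-58) = ((-2 - 64 + 24) + 9)*(-58) = (-42 + 9)*(-58) = -33*(-58) = 1914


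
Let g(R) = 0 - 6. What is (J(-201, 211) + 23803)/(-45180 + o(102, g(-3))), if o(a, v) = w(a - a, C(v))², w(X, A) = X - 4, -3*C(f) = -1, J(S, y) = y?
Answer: -12007/22582 ≈ -0.53171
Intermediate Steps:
g(R) = -6
C(f) = ⅓ (C(f) = -⅓*(-1) = ⅓)
w(X, A) = -4 + X
o(a, v) = 16 (o(a, v) = (-4 + (a - a))² = (-4 + 0)² = (-4)² = 16)
(J(-201, 211) + 23803)/(-45180 + o(102, g(-3))) = (211 + 23803)/(-45180 + 16) = 24014/(-45164) = 24014*(-1/45164) = -12007/22582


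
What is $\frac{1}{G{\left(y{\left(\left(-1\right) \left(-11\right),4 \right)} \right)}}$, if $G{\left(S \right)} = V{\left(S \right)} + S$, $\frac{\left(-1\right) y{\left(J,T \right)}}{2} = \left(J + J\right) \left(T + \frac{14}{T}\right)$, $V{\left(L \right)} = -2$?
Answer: $- \frac{1}{332} \approx -0.003012$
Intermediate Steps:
$y{\left(J,T \right)} = - 4 J \left(T + \frac{14}{T}\right)$ ($y{\left(J,T \right)} = - 2 \left(J + J\right) \left(T + \frac{14}{T}\right) = - 2 \cdot 2 J \left(T + \frac{14}{T}\right) = - 4 J \left(T + \frac{14}{T}\right)$)
$G{\left(S \right)} = -2 + S$
$\frac{1}{G{\left(y{\left(\left(-1\right) \left(-11\right),4 \right)} \right)}} = \frac{1}{-2 - \frac{4 \left(\left(-1\right) \left(-11\right)\right) \left(14 + 4^{2}\right)}{4}} = \frac{1}{-2 - 44 \cdot \frac{1}{4} \left(14 + 16\right)} = \frac{1}{-2 - 44 \cdot \frac{1}{4} \cdot 30} = \frac{1}{-2 - 330} = \frac{1}{-332} = - \frac{1}{332}$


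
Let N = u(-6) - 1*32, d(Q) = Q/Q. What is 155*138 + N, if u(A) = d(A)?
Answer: 21359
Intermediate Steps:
d(Q) = 1
u(A) = 1
N = -31 (N = 1 - 1*32 = 1 - 32 = -31)
155*138 + N = 155*138 - 31 = 21390 - 31 = 21359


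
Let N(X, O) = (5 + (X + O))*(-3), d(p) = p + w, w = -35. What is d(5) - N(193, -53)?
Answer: 405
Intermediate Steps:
d(p) = -35 + p (d(p) = p - 35 = -35 + p)
N(X, O) = -15 - 3*O - 3*X (N(X, O) = (5 + (O + X))*(-3) = (5 + O + X)*(-3) = -15 - 3*O - 3*X)
d(5) - N(193, -53) = (-35 + 5) - (-15 - 3*(-53) - 3*193) = -30 - (-15 + 159 - 579) = -30 - 1*(-435) = -30 + 435 = 405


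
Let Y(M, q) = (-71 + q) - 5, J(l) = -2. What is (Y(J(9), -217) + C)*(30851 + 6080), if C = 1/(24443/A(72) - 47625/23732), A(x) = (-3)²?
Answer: -6272287663827305/579652651 ≈ -1.0821e+7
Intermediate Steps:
A(x) = 9
Y(M, q) = -76 + q
C = 213588/579652651 (C = 1/(24443/9 - 47625/23732) = 1/(579652651/213588) = 213588/579652651 ≈ 0.00036848)
(Y(J(9), -217) + C)*(30851 + 6080) = ((-76 - 217) + 213588/579652651)*(30851 + 6080) = (-293 + 213588/579652651)*36931 = -169838013155/579652651*36931 = -6272287663827305/579652651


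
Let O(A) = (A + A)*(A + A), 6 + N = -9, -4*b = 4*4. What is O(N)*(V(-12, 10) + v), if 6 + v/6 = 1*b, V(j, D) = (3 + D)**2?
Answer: 98100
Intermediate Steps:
b = -4 ≈ -4.0000
N = -15 (N = -6 - 9 = -15)
O(A) = 4*A**2 (O(A) = (2*A)*(2*A) = 4*A**2)
v = -60 (v = -36 + 6*(1*(-4)) = -36 + 6*(-4) = -36 - 24 = -60)
O(N)*(V(-12, 10) + v) = (4*(-15)**2)*((3 + 10)**2 - 60) = (4*225)*(13**2 - 60) = 900*(169 - 60) = 900*109 = 98100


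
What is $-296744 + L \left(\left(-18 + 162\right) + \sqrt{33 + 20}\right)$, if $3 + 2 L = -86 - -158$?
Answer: $-291776 + \frac{69 \sqrt{53}}{2} \approx -2.9153 \cdot 10^{5}$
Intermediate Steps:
$L = \frac{69}{2}$ ($L = - \frac{3}{2} + \frac{-86 - -158}{2} = - \frac{3}{2} + \frac{-86 + 158}{2} = - \frac{3}{2} + \frac{1}{2} \cdot 72 = - \frac{3}{2} + 36 = \frac{69}{2} \approx 34.5$)
$-296744 + L \left(\left(-18 + 162\right) + \sqrt{33 + 20}\right) = -296744 + \frac{69 \left(\left(-18 + 162\right) + \sqrt{33 + 20}\right)}{2} = -296744 + \frac{69 \left(144 + \sqrt{53}\right)}{2} = -296744 + \left(4968 + \frac{69 \sqrt{53}}{2}\right) = -291776 + \frac{69 \sqrt{53}}{2}$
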